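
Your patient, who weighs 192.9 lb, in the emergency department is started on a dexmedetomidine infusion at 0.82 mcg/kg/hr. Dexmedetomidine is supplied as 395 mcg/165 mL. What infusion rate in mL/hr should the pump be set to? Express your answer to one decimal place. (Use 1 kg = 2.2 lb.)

Weight = 192.9 lb ÷ 2.2 lb/kg = 87.68182 kg
Dose = 0.82 mcg/kg/hr × 87.68182 kg = 71.89909 mcg/hr
Concentration = 395 mcg ÷ 165 mL = 2.393939 mcg/mL
Rate = 71.89909 mcg/hr ÷ 2.393939 mcg/mL = 30.0338 mL/hr

30.0 mL/hr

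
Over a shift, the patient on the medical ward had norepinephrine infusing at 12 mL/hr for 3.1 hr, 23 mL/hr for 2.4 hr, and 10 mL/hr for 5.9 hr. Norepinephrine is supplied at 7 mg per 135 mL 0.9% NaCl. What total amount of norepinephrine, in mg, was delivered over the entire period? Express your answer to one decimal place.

7.9 mg

Concentration = 7 mg ÷ 135 mL = 0.05185185 mg/mL
Stage 1: 12 mL/hr × 3.1 hr = 37.2 mL → 37.2 mL × 0.05185185 mg/mL = 1.928889 mg
Stage 2: 23 mL/hr × 2.4 hr = 55.2 mL → 55.2 mL × 0.05185185 mg/mL = 2.862222 mg
Stage 3: 10 mL/hr × 5.9 hr = 59 mL → 59 mL × 0.05185185 mg/mL = 3.059259 mg
Total = 1.928889 + 2.862222 + 3.059259 = 7.85037 mg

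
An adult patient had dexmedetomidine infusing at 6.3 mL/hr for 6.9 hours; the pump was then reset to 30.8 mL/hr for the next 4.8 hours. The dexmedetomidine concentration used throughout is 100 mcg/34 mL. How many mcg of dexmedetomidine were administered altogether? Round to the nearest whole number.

Concentration = 100 mcg ÷ 34 mL = 2.941176 mcg/mL
Stage 1: 6.3 mL/hr × 6.9 hr = 43.47 mL → 43.47 mL × 2.941176 mcg/mL = 127.8529 mcg
Stage 2: 30.8 mL/hr × 4.8 hr = 147.84 mL → 147.84 mL × 2.941176 mcg/mL = 434.8235 mcg
Total = 127.8529 + 434.8235 = 562.6765 mcg

563 mcg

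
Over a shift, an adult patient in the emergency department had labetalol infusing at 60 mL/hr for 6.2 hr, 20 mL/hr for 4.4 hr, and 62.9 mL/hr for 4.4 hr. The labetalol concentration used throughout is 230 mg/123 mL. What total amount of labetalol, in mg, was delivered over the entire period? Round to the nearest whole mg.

Concentration = 230 mg ÷ 123 mL = 1.869919 mg/mL
Stage 1: 60 mL/hr × 6.2 hr = 372 mL → 372 mL × 1.869919 mg/mL = 695.6098 mg
Stage 2: 20 mL/hr × 4.4 hr = 88 mL → 88 mL × 1.869919 mg/mL = 164.5528 mg
Stage 3: 62.9 mL/hr × 4.4 hr = 276.76 mL → 276.76 mL × 1.869919 mg/mL = 517.5187 mg
Total = 695.6098 + 164.5528 + 517.5187 = 1377.681 mg

1378 mg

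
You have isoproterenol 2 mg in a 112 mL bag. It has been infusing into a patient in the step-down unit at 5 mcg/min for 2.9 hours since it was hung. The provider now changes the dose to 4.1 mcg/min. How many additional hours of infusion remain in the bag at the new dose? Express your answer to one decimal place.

Initial rate:
5 mcg/min × 60 min/hr = 300 mcg/hr
Concentration = 2 mg ÷ 112 mL = 0.01785714 mg/mL = 17.85714 mcg/mL
Rate = 300 mcg/hr ÷ 17.85714 mcg/mL = 16.8 mL/hr
Volume infused so far = 16.8 mL/hr × 2.9 hr = 48.72 mL
Volume remaining = 112 − 48.72 = 63.28 mL
New rate:
4.1 mcg/min × 60 min/hr = 246 mcg/hr
Rate = 246 mcg/hr ÷ 17.85714 mcg/mL = 13.776 mL/hr
Time remaining = 63.28 mL ÷ 13.776 mL/hr = 4.593496 hr

4.6 hours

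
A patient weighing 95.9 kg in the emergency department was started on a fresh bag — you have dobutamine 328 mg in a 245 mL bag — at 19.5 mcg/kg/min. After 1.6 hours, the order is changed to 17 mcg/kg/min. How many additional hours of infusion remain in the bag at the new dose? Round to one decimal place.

Initial rate:
Dose = 19.5 mcg/kg/min × 95.9 kg = 1870.05 mcg/min
1870.05 mcg/min × 60 min/hr = 112203 mcg/hr
Concentration = 328 mg ÷ 245 mL = 1.338776 mg/mL = 1338.776 mcg/mL
Rate = 112203 mcg/hr ÷ 1338.776 mcg/mL = 83.81017 mL/hr
Volume infused so far = 83.81017 mL/hr × 1.6 hr = 134.0963 mL
Volume remaining = 245 − 134.0963 = 110.9037 mL
New rate:
Dose = 17 mcg/kg/min × 95.9 kg = 1630.3 mcg/min
1630.3 mcg/min × 60 min/hr = 97818 mcg/hr
Rate = 97818 mcg/hr ÷ 1338.776 mcg/mL = 73.06527 mL/hr
Time remaining = 110.9037 mL ÷ 73.06527 mL/hr = 1.517872 hr

1.5 hours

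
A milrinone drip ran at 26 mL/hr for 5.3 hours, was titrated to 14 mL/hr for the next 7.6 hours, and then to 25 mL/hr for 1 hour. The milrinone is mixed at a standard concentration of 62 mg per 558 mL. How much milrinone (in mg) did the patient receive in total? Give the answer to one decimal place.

29.9 mg

Concentration = 62 mg ÷ 558 mL = 0.1111111 mg/mL
Stage 1: 26 mL/hr × 5.3 hr = 137.8 mL → 137.8 mL × 0.1111111 mg/mL = 15.31111 mg
Stage 2: 14 mL/hr × 7.6 hr = 106.4 mL → 106.4 mL × 0.1111111 mg/mL = 11.82222 mg
Stage 3: 25 mL/hr × 1 hr = 25 mL → 25 mL × 0.1111111 mg/mL = 2.777778 mg
Total = 15.31111 + 11.82222 + 2.777778 = 29.91111 mg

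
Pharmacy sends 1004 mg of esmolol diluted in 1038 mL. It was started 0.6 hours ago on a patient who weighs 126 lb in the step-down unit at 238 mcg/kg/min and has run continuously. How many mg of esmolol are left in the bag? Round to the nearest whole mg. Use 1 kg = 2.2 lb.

Weight = 126 lb ÷ 2.2 lb/kg = 57.27273 kg
Dose = 238 mcg/kg/min × 57.27273 kg = 13630.91 mcg/min
13630.91 mcg/min × 60 min/hr = 817854.5 mcg/hr
Concentration = 1004 mg ÷ 1038 mL = 0.9672447 mg/mL = 967.2447 mcg/mL
Rate = 817854.5 mcg/hr ÷ 967.2447 mcg/mL = 845.5508 mL/hr
Volume infused = 845.5508 mL/hr × 0.6 hr = 507.3305 mL
Volume remaining = 1038 − 507.3305 = 530.6695 mL
Drug remaining = 530.6695 mL × 967.2447 mcg/mL = 513287.3 mcg = 513.2873 mg

513 mg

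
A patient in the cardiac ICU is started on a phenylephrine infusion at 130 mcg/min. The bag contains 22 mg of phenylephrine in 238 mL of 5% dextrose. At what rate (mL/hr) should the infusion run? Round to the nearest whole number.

84 mL/hr

130 mcg/min × 60 min/hr = 7800 mcg/hr
Concentration = 22 mg ÷ 238 mL = 0.09243697 mg/mL = 92.43697 mcg/mL
Rate = 7800 mcg/hr ÷ 92.43697 mcg/mL = 84.38182 mL/hr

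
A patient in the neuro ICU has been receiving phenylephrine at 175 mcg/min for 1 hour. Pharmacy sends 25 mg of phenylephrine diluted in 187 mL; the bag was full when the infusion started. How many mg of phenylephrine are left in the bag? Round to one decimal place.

175 mcg/min × 60 min/hr = 10500 mcg/hr
Concentration = 25 mg ÷ 187 mL = 0.1336898 mg/mL = 133.6898 mcg/mL
Rate = 10500 mcg/hr ÷ 133.6898 mcg/mL = 78.54 mL/hr
Volume infused = 78.54 mL/hr × 1 hr = 78.54 mL
Volume remaining = 187 − 78.54 = 108.46 mL
Drug remaining = 108.46 mL × 133.6898 mcg/mL = 14500 mcg = 14.5 mg

14.5 mg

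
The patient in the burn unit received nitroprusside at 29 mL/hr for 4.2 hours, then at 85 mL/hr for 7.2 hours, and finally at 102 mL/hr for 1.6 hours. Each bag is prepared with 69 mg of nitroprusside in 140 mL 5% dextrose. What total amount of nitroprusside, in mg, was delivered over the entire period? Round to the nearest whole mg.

442 mg

Concentration = 69 mg ÷ 140 mL = 0.4928571 mg/mL
Stage 1: 29 mL/hr × 4.2 hr = 121.8 mL → 121.8 mL × 0.4928571 mg/mL = 60.03 mg
Stage 2: 85 mL/hr × 7.2 hr = 612 mL → 612 mL × 0.4928571 mg/mL = 301.6286 mg
Stage 3: 102 mL/hr × 1.6 hr = 163.2 mL → 163.2 mL × 0.4928571 mg/mL = 80.43429 mg
Total = 60.03 + 301.6286 + 80.43429 = 442.0929 mg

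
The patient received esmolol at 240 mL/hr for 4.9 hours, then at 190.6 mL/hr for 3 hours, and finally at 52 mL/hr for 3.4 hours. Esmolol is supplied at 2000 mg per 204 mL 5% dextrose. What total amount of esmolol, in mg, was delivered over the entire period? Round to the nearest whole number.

18869 mg

Concentration = 2000 mg ÷ 204 mL = 9.803922 mg/mL
Stage 1: 240 mL/hr × 4.9 hr = 1176 mL → 1176 mL × 9.803922 mg/mL = 11529.41 mg
Stage 2: 190.6 mL/hr × 3 hr = 571.8 mL → 571.8 mL × 9.803922 mg/mL = 5605.882 mg
Stage 3: 52 mL/hr × 3.4 hr = 176.8 mL → 176.8 mL × 9.803922 mg/mL = 1733.333 mg
Total = 11529.41 + 5605.882 + 1733.333 = 18868.63 mg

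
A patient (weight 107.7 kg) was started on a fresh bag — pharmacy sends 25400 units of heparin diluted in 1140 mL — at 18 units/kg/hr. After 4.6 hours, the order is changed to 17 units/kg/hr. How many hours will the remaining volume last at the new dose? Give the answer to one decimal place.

9.0 hours

Initial rate:
Dose = 18 units/kg/hr × 107.7 kg = 1938.6 units/hr
Concentration = 25400 units ÷ 1140 mL = 22.2807 units/mL
Rate = 1938.6 units/hr ÷ 22.2807 units/mL = 87.00803 mL/hr
Volume infused so far = 87.00803 mL/hr × 4.6 hr = 400.2369 mL
Volume remaining = 1140 − 400.2369 = 739.7631 mL
New rate:
Dose = 17 units/kg/hr × 107.7 kg = 1830.9 units/hr
Rate = 1830.9 units/hr ÷ 22.2807 units/mL = 82.17425 mL/hr
Time remaining = 739.7631 mL ÷ 82.17425 mL/hr = 9.00237 hr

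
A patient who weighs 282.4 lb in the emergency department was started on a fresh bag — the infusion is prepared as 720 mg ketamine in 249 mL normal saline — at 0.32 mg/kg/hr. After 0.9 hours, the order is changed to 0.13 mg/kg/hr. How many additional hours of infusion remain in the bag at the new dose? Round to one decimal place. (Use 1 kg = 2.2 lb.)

40.9 hours

Initial rate:
Weight = 282.4 lb ÷ 2.2 lb/kg = 128.3636 kg
Dose = 0.32 mg/kg/hr × 128.3636 kg = 41.07636 mg/hr
Concentration = 720 mg ÷ 249 mL = 2.891566 mg/mL
Rate = 41.07636 mg/hr ÷ 2.891566 mg/mL = 14.20558 mL/hr
Volume infused so far = 14.20558 mL/hr × 0.9 hr = 12.78502 mL
Volume remaining = 249 − 12.78502 = 236.215 mL
New rate:
Dose = 0.13 mg/kg/hr × 128.3636 kg = 16.68727 mg/hr
Rate = 16.68727 mg/hr ÷ 2.891566 mg/mL = 5.771015 mL/hr
Time remaining = 236.215 mL ÷ 5.771015 mL/hr = 40.93127 hr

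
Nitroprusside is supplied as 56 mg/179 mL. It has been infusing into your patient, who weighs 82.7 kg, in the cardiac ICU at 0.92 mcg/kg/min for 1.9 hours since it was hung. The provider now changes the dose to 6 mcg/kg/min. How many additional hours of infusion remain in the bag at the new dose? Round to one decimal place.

1.6 hours

Initial rate:
Dose = 0.92 mcg/kg/min × 82.7 kg = 76.084 mcg/min
76.084 mcg/min × 60 min/hr = 4565.04 mcg/hr
Concentration = 56 mg ÷ 179 mL = 0.3128492 mg/mL = 312.8492 mcg/mL
Rate = 4565.04 mcg/hr ÷ 312.8492 mcg/mL = 14.59182 mL/hr
Volume infused so far = 14.59182 mL/hr × 1.9 hr = 27.72447 mL
Volume remaining = 179 − 27.72447 = 151.2755 mL
New rate:
Dose = 6 mcg/kg/min × 82.7 kg = 496.2 mcg/min
496.2 mcg/min × 60 min/hr = 29772 mcg/hr
Rate = 29772 mcg/hr ÷ 312.8492 mcg/mL = 95.16407 mL/hr
Time remaining = 151.2755 mL ÷ 95.16407 mL/hr = 1.589629 hr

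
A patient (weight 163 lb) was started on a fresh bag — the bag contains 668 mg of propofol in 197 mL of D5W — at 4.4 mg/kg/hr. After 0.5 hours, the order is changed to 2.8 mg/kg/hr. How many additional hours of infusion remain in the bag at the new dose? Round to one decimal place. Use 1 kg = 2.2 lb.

Initial rate:
Weight = 163 lb ÷ 2.2 lb/kg = 74.09091 kg
Dose = 4.4 mg/kg/hr × 74.09091 kg = 326 mg/hr
Concentration = 668 mg ÷ 197 mL = 3.390863 mg/mL
Rate = 326 mg/hr ÷ 3.390863 mg/mL = 96.14072 mL/hr
Volume infused so far = 96.14072 mL/hr × 0.5 hr = 48.07036 mL
Volume remaining = 197 − 48.07036 = 148.9296 mL
New rate:
Dose = 2.8 mg/kg/hr × 74.09091 kg = 207.4545 mg/hr
Rate = 207.4545 mg/hr ÷ 3.390863 mg/mL = 61.18046 mL/hr
Time remaining = 148.9296 mL ÷ 61.18046 mL/hr = 2.434268 hr

2.4 hours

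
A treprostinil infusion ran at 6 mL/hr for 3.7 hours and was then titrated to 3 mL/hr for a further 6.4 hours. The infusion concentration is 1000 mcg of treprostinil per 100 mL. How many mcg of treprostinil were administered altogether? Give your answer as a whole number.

414 mcg

Concentration = 1000 mcg ÷ 100 mL = 10 mcg/mL
Stage 1: 6 mL/hr × 3.7 hr = 22.2 mL → 22.2 mL × 10 mcg/mL = 222 mcg
Stage 2: 3 mL/hr × 6.4 hr = 19.2 mL → 19.2 mL × 10 mcg/mL = 192 mcg
Total = 222 + 192 = 414 mcg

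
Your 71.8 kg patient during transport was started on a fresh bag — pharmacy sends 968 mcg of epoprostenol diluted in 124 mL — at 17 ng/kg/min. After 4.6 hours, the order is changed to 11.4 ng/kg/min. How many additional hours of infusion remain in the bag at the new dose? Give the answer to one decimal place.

12.9 hours

Initial rate:
Dose = 17 ng/kg/min × 71.8 kg = 1220.6 ng/min
1220.6 ng/min × 60 min/hr = 73236 ng/hr
Concentration = 968 mcg ÷ 124 mL = 7.806452 mcg/mL = 7806.452 ng/mL
Rate = 73236 ng/hr ÷ 7806.452 ng/mL = 9.381471 mL/hr
Volume infused so far = 9.381471 mL/hr × 4.6 hr = 43.15477 mL
Volume remaining = 124 − 43.15477 = 80.84523 mL
New rate:
Dose = 11.4 ng/kg/min × 71.8 kg = 818.52 ng/min
818.52 ng/min × 60 min/hr = 49111.2 ng/hr
Rate = 49111.2 ng/hr ÷ 7806.452 ng/mL = 6.291104 mL/hr
Time remaining = 80.84523 mL ÷ 6.291104 mL/hr = 12.85072 hr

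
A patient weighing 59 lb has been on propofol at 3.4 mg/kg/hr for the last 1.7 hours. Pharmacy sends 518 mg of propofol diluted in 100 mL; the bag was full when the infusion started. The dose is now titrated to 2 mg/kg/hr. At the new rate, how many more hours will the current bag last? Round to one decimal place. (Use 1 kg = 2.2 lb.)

Initial rate:
Weight = 59 lb ÷ 2.2 lb/kg = 26.81818 kg
Dose = 3.4 mg/kg/hr × 26.81818 kg = 91.18182 mg/hr
Concentration = 518 mg ÷ 100 mL = 5.18 mg/mL
Rate = 91.18182 mg/hr ÷ 5.18 mg/mL = 17.60267 mL/hr
Volume infused so far = 17.60267 mL/hr × 1.7 hr = 29.92453 mL
Volume remaining = 100 − 29.92453 = 70.07547 mL
New rate:
Dose = 2 mg/kg/hr × 26.81818 kg = 53.63636 mg/hr
Rate = 53.63636 mg/hr ÷ 5.18 mg/mL = 10.35451 mL/hr
Time remaining = 70.07547 mL ÷ 10.35451 mL/hr = 6.767627 hr

6.8 hours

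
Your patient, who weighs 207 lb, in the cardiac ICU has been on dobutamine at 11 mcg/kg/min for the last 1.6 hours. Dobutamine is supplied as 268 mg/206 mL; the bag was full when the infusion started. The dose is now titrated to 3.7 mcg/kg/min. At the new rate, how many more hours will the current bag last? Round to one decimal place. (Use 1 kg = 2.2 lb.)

Initial rate:
Weight = 207 lb ÷ 2.2 lb/kg = 94.09091 kg
Dose = 11 mcg/kg/min × 94.09091 kg = 1035 mcg/min
1035 mcg/min × 60 min/hr = 62100 mcg/hr
Concentration = 268 mg ÷ 206 mL = 1.300971 mg/mL = 1300.971 mcg/mL
Rate = 62100 mcg/hr ÷ 1300.971 mcg/mL = 47.73358 mL/hr
Volume infused so far = 47.73358 mL/hr × 1.6 hr = 76.37373 mL
Volume remaining = 206 − 76.37373 = 129.6263 mL
New rate:
Dose = 3.7 mcg/kg/min × 94.09091 kg = 348.1364 mcg/min
348.1364 mcg/min × 60 min/hr = 20888.18 mcg/hr
Rate = 20888.18 mcg/hr ÷ 1300.971 mcg/mL = 16.05584 mL/hr
Time remaining = 129.6263 mL ÷ 16.05584 mL/hr = 8.073465 hr

8.1 hours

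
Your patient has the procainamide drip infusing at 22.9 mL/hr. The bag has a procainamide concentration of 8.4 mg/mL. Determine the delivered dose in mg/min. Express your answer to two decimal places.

3.21 mg/min

Drug rate = 22.9 mL/hr × 8.4 mg/mL = 192.36 mg/hr
192.36 mg/hr ÷ 60 min/hr = 3.206 mg/min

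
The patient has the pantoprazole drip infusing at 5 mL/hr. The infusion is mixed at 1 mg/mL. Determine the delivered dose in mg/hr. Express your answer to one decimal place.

5.0 mg/hr

Drug rate = 5 mL/hr × 1 mg/mL = 5 mg/hr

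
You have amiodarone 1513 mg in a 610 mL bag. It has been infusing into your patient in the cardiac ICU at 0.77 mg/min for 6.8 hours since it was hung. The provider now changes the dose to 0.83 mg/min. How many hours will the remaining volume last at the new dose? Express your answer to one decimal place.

Initial rate:
0.77 mg/min × 60 min/hr = 46.2 mg/hr
Concentration = 1513 mg ÷ 610 mL = 2.480328 mg/mL
Rate = 46.2 mg/hr ÷ 2.480328 mg/mL = 18.62657 mL/hr
Volume infused so far = 18.62657 mL/hr × 6.8 hr = 126.6607 mL
Volume remaining = 610 − 126.6607 = 483.3393 mL
New rate:
0.83 mg/min × 60 min/hr = 49.8 mg/hr
Rate = 49.8 mg/hr ÷ 2.480328 mg/mL = 20.07799 mL/hr
Time remaining = 483.3393 mL ÷ 20.07799 mL/hr = 24.07309 hr

24.1 hours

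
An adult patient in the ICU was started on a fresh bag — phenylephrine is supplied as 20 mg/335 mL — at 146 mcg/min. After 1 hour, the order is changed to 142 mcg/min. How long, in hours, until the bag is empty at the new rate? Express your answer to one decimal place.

Initial rate:
146 mcg/min × 60 min/hr = 8760 mcg/hr
Concentration = 20 mg ÷ 335 mL = 0.05970149 mg/mL = 59.70149 mcg/mL
Rate = 8760 mcg/hr ÷ 59.70149 mcg/mL = 146.73 mL/hr
Volume infused so far = 146.73 mL/hr × 1 hr = 146.73 mL
Volume remaining = 335 − 146.73 = 188.27 mL
New rate:
142 mcg/min × 60 min/hr = 8520 mcg/hr
Rate = 8520 mcg/hr ÷ 59.70149 mcg/mL = 142.71 mL/hr
Time remaining = 188.27 mL ÷ 142.71 mL/hr = 1.319249 hr

1.3 hours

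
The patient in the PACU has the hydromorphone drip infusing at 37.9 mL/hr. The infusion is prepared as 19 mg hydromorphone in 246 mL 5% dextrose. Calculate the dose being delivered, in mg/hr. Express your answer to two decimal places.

2.93 mg/hr

Concentration = 19 mg ÷ 246 mL = 0.07723577 mg/mL
Drug rate = 37.9 mL/hr × 0.07723577 mg/mL = 2.927236 mg/hr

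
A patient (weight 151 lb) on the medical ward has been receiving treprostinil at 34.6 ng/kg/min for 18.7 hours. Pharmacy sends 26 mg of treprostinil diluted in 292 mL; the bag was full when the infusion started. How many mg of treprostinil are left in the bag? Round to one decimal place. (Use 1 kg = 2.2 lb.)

23.3 mg

Weight = 151 lb ÷ 2.2 lb/kg = 68.63636 kg
Dose = 34.6 ng/kg/min × 68.63636 kg = 2374.818 ng/min
2374.818 ng/min × 60 min/hr = 142489.1 ng/hr
Concentration = 26 mg ÷ 292 mL = 0.0890411 mg/mL = 89041.1 ng/mL
Rate = 142489.1 ng/hr ÷ 89041.1 ng/mL = 1.600262 mL/hr
Volume infused = 1.600262 mL/hr × 18.7 hr = 29.9249 mL
Volume remaining = 292 − 29.9249 = 262.0751 mL
Drug remaining = 262.0751 mL × 89041.1 ng/mL = 23335454 ng = 23.33545 mg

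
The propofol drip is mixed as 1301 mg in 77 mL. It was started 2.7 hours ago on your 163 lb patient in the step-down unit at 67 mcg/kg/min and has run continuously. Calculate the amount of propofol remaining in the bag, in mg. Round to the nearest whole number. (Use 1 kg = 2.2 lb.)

497 mg

Weight = 163 lb ÷ 2.2 lb/kg = 74.09091 kg
Dose = 67 mcg/kg/min × 74.09091 kg = 4964.091 mcg/min
4964.091 mcg/min × 60 min/hr = 297845.5 mcg/hr
Concentration = 1301 mg ÷ 77 mL = 16.8961 mg/mL = 16896.1 mcg/mL
Rate = 297845.5 mcg/hr ÷ 16896.1 mcg/mL = 17.62806 mL/hr
Volume infused = 17.62806 mL/hr × 2.7 hr = 47.59575 mL
Volume remaining = 77 − 47.59575 = 29.40425 mL
Drug remaining = 29.40425 mL × 16896.1 mcg/mL = 496817.3 mcg = 496.8173 mg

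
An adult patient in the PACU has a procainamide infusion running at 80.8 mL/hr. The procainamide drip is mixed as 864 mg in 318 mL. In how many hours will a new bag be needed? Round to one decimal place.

Duration = 318 mL ÷ 80.8 mL/hr = 3.935644 hr

3.9 hours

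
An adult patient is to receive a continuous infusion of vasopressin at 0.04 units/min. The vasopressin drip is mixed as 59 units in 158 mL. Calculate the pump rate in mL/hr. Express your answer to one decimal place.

0.04 units/min × 60 min/hr = 2.4 units/hr
Concentration = 59 units ÷ 158 mL = 0.3734177 units/mL
Rate = 2.4 units/hr ÷ 0.3734177 units/mL = 6.427119 mL/hr

6.4 mL/hr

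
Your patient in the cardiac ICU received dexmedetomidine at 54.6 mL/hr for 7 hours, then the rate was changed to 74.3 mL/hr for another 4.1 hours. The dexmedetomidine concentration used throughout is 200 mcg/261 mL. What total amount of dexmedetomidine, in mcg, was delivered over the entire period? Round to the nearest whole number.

526 mcg

Concentration = 200 mcg ÷ 261 mL = 0.7662835 mcg/mL
Stage 1: 54.6 mL/hr × 7 hr = 382.2 mL → 382.2 mL × 0.7662835 mcg/mL = 292.8736 mcg
Stage 2: 74.3 mL/hr × 4.1 hr = 304.63 mL → 304.63 mL × 0.7662835 mcg/mL = 233.433 mcg
Total = 292.8736 + 233.433 = 526.3065 mcg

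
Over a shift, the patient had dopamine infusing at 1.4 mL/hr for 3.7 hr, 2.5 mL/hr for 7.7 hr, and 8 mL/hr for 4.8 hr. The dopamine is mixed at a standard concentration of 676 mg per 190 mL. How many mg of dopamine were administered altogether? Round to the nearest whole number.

224 mg

Concentration = 676 mg ÷ 190 mL = 3.557895 mg/mL
Stage 1: 1.4 mL/hr × 3.7 hr = 5.18 mL → 5.18 mL × 3.557895 mg/mL = 18.42989 mg
Stage 2: 2.5 mL/hr × 7.7 hr = 19.25 mL → 19.25 mL × 3.557895 mg/mL = 68.48947 mg
Stage 3: 8 mL/hr × 4.8 hr = 38.4 mL → 38.4 mL × 3.557895 mg/mL = 136.6232 mg
Total = 18.42989 + 68.48947 + 136.6232 = 223.5425 mg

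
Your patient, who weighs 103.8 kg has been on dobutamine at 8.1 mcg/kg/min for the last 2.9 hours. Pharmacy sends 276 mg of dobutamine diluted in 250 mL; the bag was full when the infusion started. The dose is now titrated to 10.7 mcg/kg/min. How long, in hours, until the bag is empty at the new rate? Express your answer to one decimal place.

Initial rate:
Dose = 8.1 mcg/kg/min × 103.8 kg = 840.78 mcg/min
840.78 mcg/min × 60 min/hr = 50446.8 mcg/hr
Concentration = 276 mg ÷ 250 mL = 1.104 mg/mL = 1104 mcg/mL
Rate = 50446.8 mcg/hr ÷ 1104 mcg/mL = 45.69457 mL/hr
Volume infused so far = 45.69457 mL/hr × 2.9 hr = 132.5142 mL
Volume remaining = 250 − 132.5142 = 117.4858 mL
New rate:
Dose = 10.7 mcg/kg/min × 103.8 kg = 1110.66 mcg/min
1110.66 mcg/min × 60 min/hr = 66639.6 mcg/hr
Rate = 66639.6 mcg/hr ÷ 1104 mcg/mL = 60.36196 mL/hr
Time remaining = 117.4858 mL ÷ 60.36196 mL/hr = 1.946354 hr

1.9 hours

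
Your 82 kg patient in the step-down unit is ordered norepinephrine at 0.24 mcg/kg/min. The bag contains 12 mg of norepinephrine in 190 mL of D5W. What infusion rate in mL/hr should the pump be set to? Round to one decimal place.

Dose = 0.24 mcg/kg/min × 82 kg = 19.68 mcg/min
19.68 mcg/min × 60 min/hr = 1180.8 mcg/hr
Concentration = 12 mg ÷ 190 mL = 0.06315789 mg/mL = 63.15789 mcg/mL
Rate = 1180.8 mcg/hr ÷ 63.15789 mcg/mL = 18.696 mL/hr

18.7 mL/hr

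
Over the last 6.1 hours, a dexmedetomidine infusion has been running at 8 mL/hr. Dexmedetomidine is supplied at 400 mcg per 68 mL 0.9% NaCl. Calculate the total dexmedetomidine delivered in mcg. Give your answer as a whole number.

287 mcg

Concentration = 400 mcg ÷ 68 mL = 5.882353 mcg/mL
Drug rate = 8 mL/hr × 5.882353 mcg/mL = 47.05882 mcg/hr
Total = 47.05882 mcg/hr × 6.1 hr = 287.0588 mcg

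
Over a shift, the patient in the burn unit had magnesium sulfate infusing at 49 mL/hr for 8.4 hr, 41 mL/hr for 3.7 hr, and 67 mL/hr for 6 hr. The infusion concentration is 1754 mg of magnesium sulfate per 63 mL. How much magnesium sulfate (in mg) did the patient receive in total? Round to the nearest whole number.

26875 mg

Concentration = 1754 mg ÷ 63 mL = 27.84127 mg/mL
Stage 1: 49 mL/hr × 8.4 hr = 411.6 mL → 411.6 mL × 27.84127 mg/mL = 11459.47 mg
Stage 2: 41 mL/hr × 3.7 hr = 151.7 mL → 151.7 mL × 27.84127 mg/mL = 4223.521 mg
Stage 3: 67 mL/hr × 6 hr = 402 mL → 402 mL × 27.84127 mg/mL = 11192.19 mg
Total = 11459.47 + 4223.521 + 11192.19 = 26875.18 mg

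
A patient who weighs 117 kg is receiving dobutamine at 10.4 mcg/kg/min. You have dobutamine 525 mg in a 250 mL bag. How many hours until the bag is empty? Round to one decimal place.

7.2 hours

Dose = 10.4 mcg/kg/min × 117 kg = 1216.8 mcg/min
1216.8 mcg/min × 60 min/hr = 73008 mcg/hr
Concentration = 525 mg ÷ 250 mL = 2.1 mg/mL = 2100 mcg/mL
Rate = 73008 mcg/hr ÷ 2100 mcg/mL = 34.76571 mL/hr
Duration = 250 mL ÷ 34.76571 mL/hr = 7.190993 hr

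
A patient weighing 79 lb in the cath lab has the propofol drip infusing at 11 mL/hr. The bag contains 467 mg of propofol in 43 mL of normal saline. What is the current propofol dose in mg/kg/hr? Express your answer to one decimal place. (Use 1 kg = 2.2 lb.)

Weight = 79 lb ÷ 2.2 lb/kg = 35.90909 kg
Concentration = 467 mg ÷ 43 mL = 10.86047 mg/mL
Drug rate = 11 mL/hr × 10.86047 mg/mL = 119.4651 mg/hr
119.4651 mg/hr ÷ 35.90909 kg = 3.326877 mg/kg/hr

3.3 mg/kg/hr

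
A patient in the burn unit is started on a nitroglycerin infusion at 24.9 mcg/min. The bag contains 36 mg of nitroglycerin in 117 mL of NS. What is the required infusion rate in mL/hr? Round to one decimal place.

4.9 mL/hr

24.9 mcg/min × 60 min/hr = 1494 mcg/hr
Concentration = 36 mg ÷ 117 mL = 0.3076923 mg/mL = 307.6923 mcg/mL
Rate = 1494 mcg/hr ÷ 307.6923 mcg/mL = 4.8555 mL/hr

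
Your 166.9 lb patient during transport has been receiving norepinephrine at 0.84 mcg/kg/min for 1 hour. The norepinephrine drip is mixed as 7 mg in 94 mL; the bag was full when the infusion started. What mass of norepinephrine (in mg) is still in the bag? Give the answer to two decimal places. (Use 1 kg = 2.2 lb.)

3.18 mg

Weight = 166.9 lb ÷ 2.2 lb/kg = 75.86364 kg
Dose = 0.84 mcg/kg/min × 75.86364 kg = 63.72545 mcg/min
63.72545 mcg/min × 60 min/hr = 3823.527 mcg/hr
Concentration = 7 mg ÷ 94 mL = 0.07446809 mg/mL = 74.46809 mcg/mL
Rate = 3823.527 mcg/hr ÷ 74.46809 mcg/mL = 51.34451 mL/hr
Volume infused = 51.34451 mL/hr × 1 hr = 51.34451 mL
Volume remaining = 94 − 51.34451 = 42.65549 mL
Drug remaining = 42.65549 mL × 74.46809 mcg/mL = 3176.473 mcg = 3.176473 mg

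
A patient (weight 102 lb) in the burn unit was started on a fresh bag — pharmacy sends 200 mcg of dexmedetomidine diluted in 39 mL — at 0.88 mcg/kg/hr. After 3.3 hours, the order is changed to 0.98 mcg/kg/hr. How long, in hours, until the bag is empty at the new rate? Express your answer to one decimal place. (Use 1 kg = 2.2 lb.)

1.4 hours

Initial rate:
Weight = 102 lb ÷ 2.2 lb/kg = 46.36364 kg
Dose = 0.88 mcg/kg/hr × 46.36364 kg = 40.8 mcg/hr
Concentration = 200 mcg ÷ 39 mL = 5.128205 mcg/mL
Rate = 40.8 mcg/hr ÷ 5.128205 mcg/mL = 7.956 mL/hr
Volume infused so far = 7.956 mL/hr × 3.3 hr = 26.2548 mL
Volume remaining = 39 − 26.2548 = 12.7452 mL
New rate:
Dose = 0.98 mcg/kg/hr × 46.36364 kg = 45.43636 mcg/hr
Rate = 45.43636 mcg/hr ÷ 5.128205 mcg/mL = 8.860091 mL/hr
Time remaining = 12.7452 mL ÷ 8.860091 mL/hr = 1.438495 hr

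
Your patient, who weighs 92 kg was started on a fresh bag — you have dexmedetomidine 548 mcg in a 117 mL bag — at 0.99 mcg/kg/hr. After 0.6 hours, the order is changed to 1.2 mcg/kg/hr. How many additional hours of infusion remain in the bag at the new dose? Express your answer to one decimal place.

Initial rate:
Dose = 0.99 mcg/kg/hr × 92 kg = 91.08 mcg/hr
Concentration = 548 mcg ÷ 117 mL = 4.683761 mcg/mL
Rate = 91.08 mcg/hr ÷ 4.683761 mcg/mL = 19.44591 mL/hr
Volume infused so far = 19.44591 mL/hr × 0.6 hr = 11.66755 mL
Volume remaining = 117 − 11.66755 = 105.3325 mL
New rate:
Dose = 1.2 mcg/kg/hr × 92 kg = 110.4 mcg/hr
Rate = 110.4 mcg/hr ÷ 4.683761 mcg/mL = 23.5708 mL/hr
Time remaining = 105.3325 mL ÷ 23.5708 mL/hr = 4.468768 hr

4.5 hours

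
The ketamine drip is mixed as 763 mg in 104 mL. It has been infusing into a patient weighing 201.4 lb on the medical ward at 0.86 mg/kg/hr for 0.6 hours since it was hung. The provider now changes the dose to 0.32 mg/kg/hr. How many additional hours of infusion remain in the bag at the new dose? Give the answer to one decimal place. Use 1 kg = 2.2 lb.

24.4 hours

Initial rate:
Weight = 201.4 lb ÷ 2.2 lb/kg = 91.54545 kg
Dose = 0.86 mg/kg/hr × 91.54545 kg = 78.72909 mg/hr
Concentration = 763 mg ÷ 104 mL = 7.336538 mg/mL
Rate = 78.72909 mg/hr ÷ 7.336538 mg/mL = 10.73109 mL/hr
Volume infused so far = 10.73109 mL/hr × 0.6 hr = 6.438657 mL
Volume remaining = 104 − 6.438657 = 97.56134 mL
New rate:
Dose = 0.32 mg/kg/hr × 91.54545 kg = 29.29455 mg/hr
Rate = 29.29455 mg/hr ÷ 7.336538 mg/mL = 3.992966 mL/hr
Time remaining = 97.56134 mL ÷ 3.992966 mL/hr = 24.4333 hr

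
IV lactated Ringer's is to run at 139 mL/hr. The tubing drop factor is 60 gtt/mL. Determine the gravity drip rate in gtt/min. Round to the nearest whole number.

139 gtt/min

139 mL/hr ÷ 60 min/hr = 2.316667 mL/min
2.316667 mL/min × 60 gtt/mL = 139 gtt/min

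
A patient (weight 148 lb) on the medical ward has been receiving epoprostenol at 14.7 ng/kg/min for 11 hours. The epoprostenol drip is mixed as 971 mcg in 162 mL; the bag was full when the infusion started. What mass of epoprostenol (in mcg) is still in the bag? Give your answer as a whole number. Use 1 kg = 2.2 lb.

318 mcg

Weight = 148 lb ÷ 2.2 lb/kg = 67.27273 kg
Dose = 14.7 ng/kg/min × 67.27273 kg = 988.9091 ng/min
988.9091 ng/min × 60 min/hr = 59334.55 ng/hr
Concentration = 971 mcg ÷ 162 mL = 5.993827 mcg/mL = 5993.827 ng/mL
Rate = 59334.55 ng/hr ÷ 5993.827 ng/mL = 9.899275 mL/hr
Volume infused = 9.899275 mL/hr × 11 hr = 108.892 mL
Volume remaining = 162 − 108.892 = 53.10797 mL
Drug remaining = 53.10797 mL × 5993.827 ng/mL = 318320 ng = 318.32 mcg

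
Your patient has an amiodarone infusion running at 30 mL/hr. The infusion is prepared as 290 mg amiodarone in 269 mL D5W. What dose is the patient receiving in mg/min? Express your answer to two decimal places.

0.54 mg/min

Concentration = 290 mg ÷ 269 mL = 1.078067 mg/mL
Drug rate = 30 mL/hr × 1.078067 mg/mL = 32.34201 mg/hr
32.34201 mg/hr ÷ 60 min/hr = 0.5390335 mg/min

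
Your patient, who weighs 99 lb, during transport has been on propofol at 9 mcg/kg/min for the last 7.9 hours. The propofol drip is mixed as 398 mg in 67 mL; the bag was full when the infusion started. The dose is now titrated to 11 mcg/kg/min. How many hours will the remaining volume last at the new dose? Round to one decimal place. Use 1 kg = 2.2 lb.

Initial rate:
Weight = 99 lb ÷ 2.2 lb/kg = 45 kg
Dose = 9 mcg/kg/min × 45 kg = 405 mcg/min
405 mcg/min × 60 min/hr = 24300 mcg/hr
Concentration = 398 mg ÷ 67 mL = 5.940299 mg/mL = 5940.299 mcg/mL
Rate = 24300 mcg/hr ÷ 5940.299 mcg/mL = 4.090704 mL/hr
Volume infused so far = 4.090704 mL/hr × 7.9 hr = 32.31656 mL
Volume remaining = 67 − 32.31656 = 34.68344 mL
New rate:
Dose = 11 mcg/kg/min × 45 kg = 495 mcg/min
495 mcg/min × 60 min/hr = 29700 mcg/hr
Rate = 29700 mcg/hr ÷ 5940.299 mcg/mL = 4.999749 mL/hr
Time remaining = 34.68344 mL ÷ 4.999749 mL/hr = 6.937037 hr

6.9 hours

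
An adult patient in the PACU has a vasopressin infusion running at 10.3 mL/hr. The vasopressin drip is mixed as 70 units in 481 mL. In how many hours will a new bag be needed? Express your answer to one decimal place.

Duration = 481 mL ÷ 10.3 mL/hr = 46.69903 hr

46.7 hours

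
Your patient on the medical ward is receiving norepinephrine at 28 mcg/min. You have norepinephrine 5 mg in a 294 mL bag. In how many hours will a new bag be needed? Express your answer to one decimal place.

3.0 hours

28 mcg/min × 60 min/hr = 1680 mcg/hr
Concentration = 5 mg ÷ 294 mL = 0.0170068 mg/mL = 17.0068 mcg/mL
Rate = 1680 mcg/hr ÷ 17.0068 mcg/mL = 98.784 mL/hr
Duration = 294 mL ÷ 98.784 mL/hr = 2.97619 hr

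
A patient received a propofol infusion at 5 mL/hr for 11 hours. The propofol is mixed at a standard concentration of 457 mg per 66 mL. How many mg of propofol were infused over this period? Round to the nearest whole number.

381 mg

Concentration = 457 mg ÷ 66 mL = 6.924242 mg/mL
Drug rate = 5 mL/hr × 6.924242 mg/mL = 34.62121 mg/hr
Total = 34.62121 mg/hr × 11 hr = 380.8333 mg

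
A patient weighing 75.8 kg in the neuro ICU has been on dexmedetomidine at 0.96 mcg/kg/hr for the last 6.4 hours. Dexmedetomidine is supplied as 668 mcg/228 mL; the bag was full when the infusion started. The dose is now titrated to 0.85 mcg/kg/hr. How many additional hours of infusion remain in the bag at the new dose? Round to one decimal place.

Initial rate:
Dose = 0.96 mcg/kg/hr × 75.8 kg = 72.768 mcg/hr
Concentration = 668 mcg ÷ 228 mL = 2.929825 mcg/mL
Rate = 72.768 mcg/hr ÷ 2.929825 mcg/mL = 24.83698 mL/hr
Volume infused so far = 24.83698 mL/hr × 6.4 hr = 158.9567 mL
Volume remaining = 228 − 158.9567 = 69.04331 mL
New rate:
Dose = 0.85 mcg/kg/hr × 75.8 kg = 64.43 mcg/hr
Rate = 64.43 mcg/hr ÷ 2.929825 mcg/mL = 21.99108 mL/hr
Time remaining = 69.04331 mL ÷ 21.99108 mL/hr = 3.139606 hr

3.1 hours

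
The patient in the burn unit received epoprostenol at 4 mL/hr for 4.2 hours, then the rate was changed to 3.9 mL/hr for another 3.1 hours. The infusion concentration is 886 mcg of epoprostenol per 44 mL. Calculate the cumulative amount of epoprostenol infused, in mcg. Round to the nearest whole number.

582 mcg

Concentration = 886 mcg ÷ 44 mL = 20.13636 mcg/mL
Stage 1: 4 mL/hr × 4.2 hr = 16.8 mL → 16.8 mL × 20.13636 mcg/mL = 338.2909 mcg
Stage 2: 3.9 mL/hr × 3.1 hr = 12.09 mL → 12.09 mL × 20.13636 mcg/mL = 243.4486 mcg
Total = 338.2909 + 243.4486 = 581.7395 mcg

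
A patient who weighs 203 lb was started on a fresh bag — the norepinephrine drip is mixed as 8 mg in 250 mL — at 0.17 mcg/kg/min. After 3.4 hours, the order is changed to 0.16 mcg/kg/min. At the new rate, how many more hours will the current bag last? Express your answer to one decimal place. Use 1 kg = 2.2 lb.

Initial rate:
Weight = 203 lb ÷ 2.2 lb/kg = 92.27273 kg
Dose = 0.17 mcg/kg/min × 92.27273 kg = 15.68636 mcg/min
15.68636 mcg/min × 60 min/hr = 941.1818 mcg/hr
Concentration = 8 mg ÷ 250 mL = 0.032 mg/mL = 32 mcg/mL
Rate = 941.1818 mcg/hr ÷ 32 mcg/mL = 29.41193 mL/hr
Volume infused so far = 29.41193 mL/hr × 3.4 hr = 100.0006 mL
Volume remaining = 250 − 100.0006 = 149.9994 mL
New rate:
Dose = 0.16 mcg/kg/min × 92.27273 kg = 14.76364 mcg/min
14.76364 mcg/min × 60 min/hr = 885.8182 mcg/hr
Rate = 885.8182 mcg/hr ÷ 32 mcg/mL = 27.68182 mL/hr
Time remaining = 149.9994 mL ÷ 27.68182 mL/hr = 5.418699 hr

5.4 hours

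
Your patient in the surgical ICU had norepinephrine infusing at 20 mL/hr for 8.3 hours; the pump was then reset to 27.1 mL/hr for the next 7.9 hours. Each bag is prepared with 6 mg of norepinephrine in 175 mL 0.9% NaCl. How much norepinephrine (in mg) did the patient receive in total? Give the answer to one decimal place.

Concentration = 6 mg ÷ 175 mL = 0.03428571 mg/mL
Stage 1: 20 mL/hr × 8.3 hr = 166 mL → 166 mL × 0.03428571 mg/mL = 5.691429 mg
Stage 2: 27.1 mL/hr × 7.9 hr = 214.09 mL → 214.09 mL × 0.03428571 mg/mL = 7.340229 mg
Total = 5.691429 + 7.340229 = 13.03166 mg

13.0 mg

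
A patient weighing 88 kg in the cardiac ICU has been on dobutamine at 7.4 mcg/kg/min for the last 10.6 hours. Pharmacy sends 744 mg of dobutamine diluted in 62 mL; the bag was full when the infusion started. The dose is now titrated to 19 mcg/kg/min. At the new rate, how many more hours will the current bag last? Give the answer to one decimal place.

Initial rate:
Dose = 7.4 mcg/kg/min × 88 kg = 651.2 mcg/min
651.2 mcg/min × 60 min/hr = 39072 mcg/hr
Concentration = 744 mg ÷ 62 mL = 12 mg/mL = 12000 mcg/mL
Rate = 39072 mcg/hr ÷ 12000 mcg/mL = 3.256 mL/hr
Volume infused so far = 3.256 mL/hr × 10.6 hr = 34.5136 mL
Volume remaining = 62 − 34.5136 = 27.4864 mL
New rate:
Dose = 19 mcg/kg/min × 88 kg = 1672 mcg/min
1672 mcg/min × 60 min/hr = 100320 mcg/hr
Rate = 100320 mcg/hr ÷ 12000 mcg/mL = 8.36 mL/hr
Time remaining = 27.4864 mL ÷ 8.36 mL/hr = 3.287847 hr

3.3 hours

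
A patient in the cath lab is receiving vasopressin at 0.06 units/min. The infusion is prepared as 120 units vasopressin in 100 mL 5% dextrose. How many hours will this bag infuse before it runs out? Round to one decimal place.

33.3 hours

0.06 units/min × 60 min/hr = 3.6 units/hr
Concentration = 120 units ÷ 100 mL = 1.2 units/mL
Rate = 3.6 units/hr ÷ 1.2 units/mL = 3 mL/hr
Duration = 100 mL ÷ 3 mL/hr = 33.33333 hr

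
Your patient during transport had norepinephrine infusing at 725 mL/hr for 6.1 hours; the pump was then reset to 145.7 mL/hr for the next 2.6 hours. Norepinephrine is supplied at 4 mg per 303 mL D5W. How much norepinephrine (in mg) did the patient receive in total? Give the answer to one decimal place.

63.4 mg

Concentration = 4 mg ÷ 303 mL = 0.01320132 mg/mL
Stage 1: 725 mL/hr × 6.1 hr = 4422.5 mL → 4422.5 mL × 0.01320132 mg/mL = 58.38284 mg
Stage 2: 145.7 mL/hr × 2.6 hr = 378.82 mL → 378.82 mL × 0.01320132 mg/mL = 5.000924 mg
Total = 58.38284 + 5.000924 = 63.38376 mg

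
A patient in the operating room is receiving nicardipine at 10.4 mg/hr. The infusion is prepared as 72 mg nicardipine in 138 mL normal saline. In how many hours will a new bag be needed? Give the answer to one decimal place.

Concentration = 72 mg ÷ 138 mL = 0.5217391 mg/mL
Rate = 10.4 mg/hr ÷ 0.5217391 mg/mL = 19.93333 mL/hr
Duration = 138 mL ÷ 19.93333 mL/hr = 6.923077 hr

6.9 hours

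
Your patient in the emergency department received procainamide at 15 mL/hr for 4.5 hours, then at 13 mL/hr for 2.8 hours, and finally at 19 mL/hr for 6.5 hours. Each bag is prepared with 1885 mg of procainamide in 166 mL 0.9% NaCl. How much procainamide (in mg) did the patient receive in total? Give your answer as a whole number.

Concentration = 1885 mg ÷ 166 mL = 11.35542 mg/mL
Stage 1: 15 mL/hr × 4.5 hr = 67.5 mL → 67.5 mL × 11.35542 mg/mL = 766.491 mg
Stage 2: 13 mL/hr × 2.8 hr = 36.4 mL → 36.4 mL × 11.35542 mg/mL = 413.3373 mg
Stage 3: 19 mL/hr × 6.5 hr = 123.5 mL → 123.5 mL × 11.35542 mg/mL = 1402.395 mg
Total = 766.491 + 413.3373 + 1402.395 = 2582.223 mg

2582 mg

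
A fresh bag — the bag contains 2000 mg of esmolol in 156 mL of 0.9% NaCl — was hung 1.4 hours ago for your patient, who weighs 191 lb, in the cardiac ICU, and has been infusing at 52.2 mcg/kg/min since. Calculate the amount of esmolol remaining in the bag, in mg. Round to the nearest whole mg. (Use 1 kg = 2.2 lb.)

1619 mg

Weight = 191 lb ÷ 2.2 lb/kg = 86.81818 kg
Dose = 52.2 mcg/kg/min × 86.81818 kg = 4531.909 mcg/min
4531.909 mcg/min × 60 min/hr = 271914.5 mcg/hr
Concentration = 2000 mg ÷ 156 mL = 12.82051 mg/mL = 12820.51 mcg/mL
Rate = 271914.5 mcg/hr ÷ 12820.51 mcg/mL = 21.20933 mL/hr
Volume infused = 21.20933 mL/hr × 1.4 hr = 29.69307 mL
Volume remaining = 156 − 29.69307 = 126.3069 mL
Drug remaining = 126.3069 mL × 12820.51 mcg/mL = 1619320 mcg = 1619.32 mg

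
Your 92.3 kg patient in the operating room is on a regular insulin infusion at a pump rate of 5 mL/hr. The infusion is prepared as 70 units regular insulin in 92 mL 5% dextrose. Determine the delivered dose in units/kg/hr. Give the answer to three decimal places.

0.041 units/kg/hr

Concentration = 70 units ÷ 92 mL = 0.7608696 units/mL
Drug rate = 5 mL/hr × 0.7608696 units/mL = 3.804348 units/hr
3.804348 units/hr ÷ 92.3 kg = 0.0412172 units/kg/hr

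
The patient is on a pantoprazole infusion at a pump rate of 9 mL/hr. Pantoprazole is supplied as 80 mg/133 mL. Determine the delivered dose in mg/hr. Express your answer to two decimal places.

Concentration = 80 mg ÷ 133 mL = 0.6015038 mg/mL
Drug rate = 9 mL/hr × 0.6015038 mg/mL = 5.413534 mg/hr

5.41 mg/hr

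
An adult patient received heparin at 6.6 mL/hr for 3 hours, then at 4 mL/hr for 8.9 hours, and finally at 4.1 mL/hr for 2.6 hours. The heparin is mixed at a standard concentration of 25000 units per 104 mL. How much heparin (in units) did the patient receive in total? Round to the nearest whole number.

Concentration = 25000 units ÷ 104 mL = 240.3846 units/mL
Stage 1: 6.6 mL/hr × 3 hr = 19.8 mL → 19.8 mL × 240.3846 units/mL = 4759.615 units
Stage 2: 4 mL/hr × 8.9 hr = 35.6 mL → 35.6 mL × 240.3846 units/mL = 8557.692 units
Stage 3: 4.1 mL/hr × 2.6 hr = 10.66 mL → 10.66 mL × 240.3846 units/mL = 2562.5 units
Total = 4759.615 + 8557.692 + 2562.5 = 15879.81 units

15880 units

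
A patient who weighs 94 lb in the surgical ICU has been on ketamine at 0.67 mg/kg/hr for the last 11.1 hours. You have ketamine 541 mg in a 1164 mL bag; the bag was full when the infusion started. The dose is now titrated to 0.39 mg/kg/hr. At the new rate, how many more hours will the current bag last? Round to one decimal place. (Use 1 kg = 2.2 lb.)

13.4 hours

Initial rate:
Weight = 94 lb ÷ 2.2 lb/kg = 42.72727 kg
Dose = 0.67 mg/kg/hr × 42.72727 kg = 28.62727 mg/hr
Concentration = 541 mg ÷ 1164 mL = 0.4647766 mg/mL
Rate = 28.62727 mg/hr ÷ 0.4647766 mg/mL = 61.59361 mL/hr
Volume infused so far = 61.59361 mL/hr × 11.1 hr = 683.6891 mL
Volume remaining = 1164 − 683.6891 = 480.3109 mL
New rate:
Dose = 0.39 mg/kg/hr × 42.72727 kg = 16.66364 mg/hr
Rate = 16.66364 mg/hr ÷ 0.4647766 mg/mL = 35.853 mL/hr
Time remaining = 480.3109 mL ÷ 35.853 mL/hr = 13.39667 hr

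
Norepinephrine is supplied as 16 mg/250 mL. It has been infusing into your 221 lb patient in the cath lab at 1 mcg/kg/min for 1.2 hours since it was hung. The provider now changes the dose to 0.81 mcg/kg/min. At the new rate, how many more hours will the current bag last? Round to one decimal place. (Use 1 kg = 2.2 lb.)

1.8 hours

Initial rate:
Weight = 221 lb ÷ 2.2 lb/kg = 100.4545 kg
Dose = 1 mcg/kg/min × 100.4545 kg = 100.4545 mcg/min
100.4545 mcg/min × 60 min/hr = 6027.273 mcg/hr
Concentration = 16 mg ÷ 250 mL = 0.064 mg/mL = 64 mcg/mL
Rate = 6027.273 mcg/hr ÷ 64 mcg/mL = 94.17614 mL/hr
Volume infused so far = 94.17614 mL/hr × 1.2 hr = 113.0114 mL
Volume remaining = 250 − 113.0114 = 136.9886 mL
New rate:
Dose = 0.81 mcg/kg/min × 100.4545 kg = 81.36818 mcg/min
81.36818 mcg/min × 60 min/hr = 4882.091 mcg/hr
Rate = 4882.091 mcg/hr ÷ 64 mcg/mL = 76.28267 mL/hr
Time remaining = 136.9886 mL ÷ 76.28267 mL/hr = 1.795803 hr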